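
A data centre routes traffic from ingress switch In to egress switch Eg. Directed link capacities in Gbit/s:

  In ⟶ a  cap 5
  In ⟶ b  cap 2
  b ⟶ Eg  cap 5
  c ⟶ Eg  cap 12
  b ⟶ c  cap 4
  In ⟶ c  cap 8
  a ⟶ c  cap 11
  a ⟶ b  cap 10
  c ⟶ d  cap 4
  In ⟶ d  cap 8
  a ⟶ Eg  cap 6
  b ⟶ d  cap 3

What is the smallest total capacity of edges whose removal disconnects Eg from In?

15

Augment In→a→Eg: bottleneck 5, flow now 5.
Augment In→b→Eg: bottleneck 2, flow now 7.
Augment In→c→Eg: bottleneck 8, flow now 15.
No augmenting path remains; maximum flow = 15.
By max-flow min-cut, the minimum cut capacity equals the max flow.
In the residual graph, reachable from In: {In, d}.
Min-cut edges: In→a (5), In→b (2), In→c (8); capacity 5 + 2 + 8 = 15.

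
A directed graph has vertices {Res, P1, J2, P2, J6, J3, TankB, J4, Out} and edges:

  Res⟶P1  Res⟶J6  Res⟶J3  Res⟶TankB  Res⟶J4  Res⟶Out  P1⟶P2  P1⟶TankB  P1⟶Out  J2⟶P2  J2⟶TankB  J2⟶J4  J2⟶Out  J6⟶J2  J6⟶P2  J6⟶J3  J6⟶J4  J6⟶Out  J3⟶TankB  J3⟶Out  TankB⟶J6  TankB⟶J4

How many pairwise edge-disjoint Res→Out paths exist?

5

Assign every edge capacity 1; by Menger, the answer equals the max flow.
Path Res→Out (+1); total 1.
Path Res→P1→Out (+1); total 2.
Path Res→J6→Out (+1); total 3.
Path Res→J3→Out (+1); total 4.
Path Res→TankB→J6→J2→Out (+1); total 5.
No residual Res→Out path; max flow = 5.
Certifying cut of size 5: {Res→J3, Res→J6, Res→Out, Res→P1, Res→TankB}.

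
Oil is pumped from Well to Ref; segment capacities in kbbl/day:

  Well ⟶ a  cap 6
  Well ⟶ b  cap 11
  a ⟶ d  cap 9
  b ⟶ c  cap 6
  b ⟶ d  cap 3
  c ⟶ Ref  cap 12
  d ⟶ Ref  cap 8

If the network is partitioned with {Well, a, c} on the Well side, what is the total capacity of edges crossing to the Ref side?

32

Edges leaving {Well, a, c}: Well→b (11), a→d (9), c→Ref (12).
Cut capacity = 11 + 9 + 12 = 32.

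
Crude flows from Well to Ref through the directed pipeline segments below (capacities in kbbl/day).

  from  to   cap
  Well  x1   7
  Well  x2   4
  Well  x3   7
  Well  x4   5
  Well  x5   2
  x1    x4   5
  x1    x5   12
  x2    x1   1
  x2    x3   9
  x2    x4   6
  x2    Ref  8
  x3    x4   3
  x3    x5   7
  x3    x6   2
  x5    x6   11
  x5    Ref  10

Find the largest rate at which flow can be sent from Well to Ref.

Augment Well→x2→Ref: bottleneck 4, flow now 4.
Augment Well→x5→Ref: bottleneck 2, flow now 6.
Augment Well→x1→x5→Ref: bottleneck 7, flow now 13.
Augment Well→x3→x5→Ref: bottleneck 1, flow now 14.
No augmenting path remains; maximum flow = 14.
In the residual graph, reachable from Well: {Well, x1, x3, x4, x5, x6}.
Min-cut edges: Well→x2 (4), x5→Ref (10); capacity 4 + 10 = 14.
This cut is saturated, so no flow can exceed 14.

14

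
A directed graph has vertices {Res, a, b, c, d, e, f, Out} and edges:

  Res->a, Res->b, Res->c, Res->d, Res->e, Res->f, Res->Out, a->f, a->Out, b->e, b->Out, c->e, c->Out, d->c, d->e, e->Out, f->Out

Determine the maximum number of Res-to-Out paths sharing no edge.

Assign every edge capacity 1; by Menger, the answer equals the max flow.
Path Res→Out (+1); total 1.
Path Res→a→Out (+1); total 2.
Path Res→b→Out (+1); total 3.
Path Res→c→Out (+1); total 4.
Path Res→e→Out (+1); total 5.
Path Res→f→Out (+1); total 6.
No residual Res→Out path; max flow = 6.
Certifying cut of size 6: {Res→Out, Res→a, Res→b, Res→f, c→Out, e→Out}.

6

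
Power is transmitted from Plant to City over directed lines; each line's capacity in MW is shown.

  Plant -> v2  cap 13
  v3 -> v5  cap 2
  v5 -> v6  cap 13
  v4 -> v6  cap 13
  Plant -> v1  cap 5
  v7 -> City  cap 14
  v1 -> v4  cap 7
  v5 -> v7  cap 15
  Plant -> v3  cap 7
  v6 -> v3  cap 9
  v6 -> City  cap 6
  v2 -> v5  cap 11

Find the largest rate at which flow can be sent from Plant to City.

Augment Plant→v1→v4→v6→City: bottleneck 5, flow now 5.
Augment Plant→v2→v5→v6→City: bottleneck 1, flow now 6.
Augment Plant→v2→v5→v7→City: bottleneck 10, flow now 16.
Augment Plant→v3→v5→v7→City: bottleneck 2, flow now 18.
No augmenting path remains; maximum flow = 18.
In the residual graph, reachable from Plant: {Plant, v2, v3}.
Min-cut edges: Plant→v1 (5), v2→v5 (11), v3→v5 (2); capacity 5 + 11 + 2 = 18.
This cut is saturated, so no flow can exceed 18.

18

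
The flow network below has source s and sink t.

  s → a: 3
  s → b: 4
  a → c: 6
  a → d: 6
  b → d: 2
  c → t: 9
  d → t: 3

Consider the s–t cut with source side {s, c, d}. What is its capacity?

Edges leaving {s, c, d}: s→a (3), s→b (4), c→t (9), d→t (3).
Cut capacity = 3 + 4 + 9 + 3 = 19.

19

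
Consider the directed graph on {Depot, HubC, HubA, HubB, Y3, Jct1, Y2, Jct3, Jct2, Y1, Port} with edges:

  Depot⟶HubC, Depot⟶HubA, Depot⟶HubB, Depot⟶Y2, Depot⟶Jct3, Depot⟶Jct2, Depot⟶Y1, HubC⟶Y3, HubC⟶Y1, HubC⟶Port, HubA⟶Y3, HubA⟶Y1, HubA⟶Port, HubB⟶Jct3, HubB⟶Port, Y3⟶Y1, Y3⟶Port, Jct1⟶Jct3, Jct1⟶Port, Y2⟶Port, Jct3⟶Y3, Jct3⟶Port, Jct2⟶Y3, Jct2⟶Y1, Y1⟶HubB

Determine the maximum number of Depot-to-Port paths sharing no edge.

Assign every edge capacity 1; by Menger, the answer equals the max flow.
Path Depot→HubC→Port (+1); total 1.
Path Depot→HubA→Port (+1); total 2.
Path Depot→HubB→Port (+1); total 3.
Path Depot→Y2→Port (+1); total 4.
Path Depot→Jct3→Port (+1); total 5.
Path Depot→Jct2→Y3→Port (+1); total 6.
No residual Depot→Port path; max flow = 6.
Certifying cut of size 6: {Depot→HubA, Depot→HubC, Depot→Y2, HubB→Port, Jct3→Port, Y3→Port}.

6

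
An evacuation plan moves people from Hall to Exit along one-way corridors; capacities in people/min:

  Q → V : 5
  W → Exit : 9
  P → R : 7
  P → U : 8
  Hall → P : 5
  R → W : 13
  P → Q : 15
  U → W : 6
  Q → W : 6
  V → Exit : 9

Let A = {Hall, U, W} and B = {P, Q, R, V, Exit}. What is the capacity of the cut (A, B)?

Edges leaving {Hall, U, W}: Hall→P (5), W→Exit (9).
Cut capacity = 5 + 9 = 14.

14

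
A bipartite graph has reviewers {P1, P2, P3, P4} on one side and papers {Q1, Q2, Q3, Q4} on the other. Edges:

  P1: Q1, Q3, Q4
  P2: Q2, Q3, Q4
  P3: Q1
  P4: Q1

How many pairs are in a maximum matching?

Unit-capacity flow: source→left, listed edges, right→sink; max matching = max flow.
Augmenting path P1→Q1 (+1); matched 1.
Augmenting path P2→Q2 (+1); matched 2.
Augmenting path P3→Q1→P1→Q3 (+1); matched 3.
No augmenting path remains; maximum matching = 3.
König certificate: {P1, P2, Q1} is a vertex cover of size 3 (every listed pair touches it), so no matching can be larger.

3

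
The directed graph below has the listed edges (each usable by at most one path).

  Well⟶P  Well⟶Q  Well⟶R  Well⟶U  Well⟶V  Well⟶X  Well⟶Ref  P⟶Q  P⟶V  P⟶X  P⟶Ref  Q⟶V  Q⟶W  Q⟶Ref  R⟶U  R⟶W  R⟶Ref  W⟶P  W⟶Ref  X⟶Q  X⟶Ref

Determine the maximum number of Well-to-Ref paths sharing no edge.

5

Assign every edge capacity 1; by Menger, the answer equals the max flow.
Path Well→Ref (+1); total 1.
Path Well→P→Ref (+1); total 2.
Path Well→Q→Ref (+1); total 3.
Path Well→R→Ref (+1); total 4.
Path Well→X→Ref (+1); total 5.
No residual Well→Ref path; max flow = 5.
Certifying cut of size 5: {Well→P, Well→Q, Well→R, Well→Ref, Well→X}.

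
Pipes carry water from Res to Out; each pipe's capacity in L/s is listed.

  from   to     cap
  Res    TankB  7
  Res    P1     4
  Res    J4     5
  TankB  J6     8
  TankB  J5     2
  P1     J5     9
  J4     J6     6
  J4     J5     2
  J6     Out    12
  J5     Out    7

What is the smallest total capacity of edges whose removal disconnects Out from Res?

Augment Res→TankB→J6→Out: bottleneck 7, flow now 7.
Augment Res→P1→J5→Out: bottleneck 4, flow now 11.
Augment Res→J4→J6→Out: bottleneck 5, flow now 16.
No augmenting path remains; maximum flow = 16.
By max-flow min-cut, the minimum cut capacity equals the max flow.
In the residual graph, reachable from Res: {Res}.
Min-cut edges: Res→TankB (7), Res→P1 (4), Res→J4 (5); capacity 7 + 4 + 5 = 16.

16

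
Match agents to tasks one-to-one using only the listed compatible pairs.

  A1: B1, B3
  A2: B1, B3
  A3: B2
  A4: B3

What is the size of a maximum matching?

Unit-capacity flow: source→left, listed edges, right→sink; max matching = max flow.
Augmenting path A1→B1 (+1); matched 1.
Augmenting path A2→B3 (+1); matched 2.
Augmenting path A3→B2 (+1); matched 3.
No augmenting path remains; maximum matching = 3.
König certificate: {A3, B1, B3} is a vertex cover of size 3 (every listed pair touches it), so no matching can be larger.

3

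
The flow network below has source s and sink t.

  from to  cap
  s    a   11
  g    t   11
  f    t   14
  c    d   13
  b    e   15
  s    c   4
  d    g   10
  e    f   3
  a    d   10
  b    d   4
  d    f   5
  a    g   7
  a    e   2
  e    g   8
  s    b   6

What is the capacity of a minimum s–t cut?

19

Augment s→a→g→t: bottleneck 7, flow now 7.
Augment s→a→d→f→t: bottleneck 4, flow now 11.
Augment s→b→d→f→t: bottleneck 1, flow now 12.
Augment s→b→d→g→t: bottleneck 3, flow now 15.
Augment s→b→e→f→t: bottleneck 2, flow now 17.
Augment s→c→d→g→t: bottleneck 1, flow now 18.
Augment s→c→d→a→e→f→t: bottleneck 1, flow now 19. (uses reverse residual edge)
No augmenting path remains; maximum flow = 19.
By max-flow min-cut, the minimum cut capacity equals the max flow.
In the residual graph, reachable from s: {s, a, b, c, d, e, g}.
Min-cut edges: d→f (5), e→f (3), g→t (11); capacity 5 + 3 + 11 = 19.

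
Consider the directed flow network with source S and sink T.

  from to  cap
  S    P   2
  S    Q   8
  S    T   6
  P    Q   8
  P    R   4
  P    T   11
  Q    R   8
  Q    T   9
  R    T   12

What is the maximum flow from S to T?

Augment S→T: bottleneck 6, flow now 6.
Augment S→P→T: bottleneck 2, flow now 8.
Augment S→Q→T: bottleneck 8, flow now 16.
No augmenting path remains; maximum flow = 16.
In the residual graph, reachable from S: {S}.
Min-cut edges: S→P (2), S→Q (8), S→T (6); capacity 2 + 8 + 6 = 16.
This cut is saturated, so no flow can exceed 16.

16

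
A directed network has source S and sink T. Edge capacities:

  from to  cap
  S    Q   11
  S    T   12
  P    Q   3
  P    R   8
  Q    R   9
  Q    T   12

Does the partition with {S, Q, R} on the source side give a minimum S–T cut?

No — its capacity is 24, but the minimum cut has capacity 23.

Given cut capacity: 12 + 12 = 24.
Augment S→T: bottleneck 12, flow now 12.
Augment S→Q→T: bottleneck 11, flow now 23.
No augmenting path remains; maximum flow = 23.
In the residual graph, reachable from S: {S}.
Min-cut edges: S→Q (11), S→T (12); capacity 11 + 12 = 23.
Cut capacity 24 exceeds the max flow 23, so it is not minimum.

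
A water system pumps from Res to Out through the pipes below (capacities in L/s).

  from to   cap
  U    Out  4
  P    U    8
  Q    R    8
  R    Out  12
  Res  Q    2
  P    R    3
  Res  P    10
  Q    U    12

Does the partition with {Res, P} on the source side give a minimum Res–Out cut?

Given cut capacity: 2 + 3 + 8 = 13.
Augment Res→P→R→Out: bottleneck 3, flow now 3.
Augment Res→P→U→Out: bottleneck 4, flow now 7.
Augment Res→Q→R→Out: bottleneck 2, flow now 9.
No augmenting path remains; maximum flow = 9.
In the residual graph, reachable from Res: {Res, P, U}.
Min-cut edges: Res→Q (2), P→R (3), U→Out (4); capacity 2 + 3 + 4 = 9.
Cut capacity 13 exceeds the max flow 9, so it is not minimum.

No — its capacity is 13, but the minimum cut has capacity 9.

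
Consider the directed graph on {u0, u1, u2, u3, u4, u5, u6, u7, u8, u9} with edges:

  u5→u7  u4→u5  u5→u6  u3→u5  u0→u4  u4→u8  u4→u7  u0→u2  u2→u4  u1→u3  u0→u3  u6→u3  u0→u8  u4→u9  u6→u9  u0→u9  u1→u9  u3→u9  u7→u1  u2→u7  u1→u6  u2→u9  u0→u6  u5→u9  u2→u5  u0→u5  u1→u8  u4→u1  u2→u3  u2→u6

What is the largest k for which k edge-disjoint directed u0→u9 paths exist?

6

Assign every edge capacity 1; by Menger, the answer equals the max flow.
Path u0→u9 (+1); total 1.
Path u0→u2→u9 (+1); total 2.
Path u0→u3→u9 (+1); total 3.
Path u0→u4→u9 (+1); total 4.
Path u0→u5→u9 (+1); total 5.
Path u0→u6→u9 (+1); total 6.
No residual u0→u9 path; max flow = 6.
Certifying cut of size 6: {u0→u2, u0→u3, u0→u4, u0→u5, u0→u6, u0→u9}.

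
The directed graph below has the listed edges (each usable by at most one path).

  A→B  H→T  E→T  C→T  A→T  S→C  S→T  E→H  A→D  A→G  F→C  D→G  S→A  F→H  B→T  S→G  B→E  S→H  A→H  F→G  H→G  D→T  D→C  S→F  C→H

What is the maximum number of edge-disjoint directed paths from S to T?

4

Assign every edge capacity 1; by Menger, the answer equals the max flow.
Path S→T (+1); total 1.
Path S→A→T (+1); total 2.
Path S→C→T (+1); total 3.
Path S→H→T (+1); total 4.
No residual S→T path; max flow = 4.
Certifying cut of size 4: {C→T, H→T, S→A, S→T}.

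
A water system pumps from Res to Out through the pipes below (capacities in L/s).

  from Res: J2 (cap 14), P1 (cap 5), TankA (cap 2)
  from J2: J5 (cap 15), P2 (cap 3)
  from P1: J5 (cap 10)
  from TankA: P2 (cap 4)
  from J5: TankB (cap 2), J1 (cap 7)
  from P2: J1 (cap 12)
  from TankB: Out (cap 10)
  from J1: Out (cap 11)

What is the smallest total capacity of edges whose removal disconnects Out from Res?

13

Augment Res→J2→J5→TankB→Out: bottleneck 2, flow now 2.
Augment Res→J2→J5→J1→Out: bottleneck 7, flow now 9.
Augment Res→J2→P2→J1→Out: bottleneck 3, flow now 12.
Augment Res→TankA→P2→J1→Out: bottleneck 1, flow now 13.
No augmenting path remains; maximum flow = 13.
By max-flow min-cut, the minimum cut capacity equals the max flow.
In the residual graph, reachable from Res: {Res, J2, P1, TankA, J5, P2, J1}.
Min-cut edges: J5→TankB (2), J1→Out (11); capacity 2 + 11 = 13.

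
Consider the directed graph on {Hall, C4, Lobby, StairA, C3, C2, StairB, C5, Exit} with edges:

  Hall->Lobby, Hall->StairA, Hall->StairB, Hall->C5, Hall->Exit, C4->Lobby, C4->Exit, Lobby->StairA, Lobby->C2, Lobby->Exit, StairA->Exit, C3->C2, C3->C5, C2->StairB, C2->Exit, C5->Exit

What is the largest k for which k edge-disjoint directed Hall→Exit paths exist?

4

Assign every edge capacity 1; by Menger, the answer equals the max flow.
Path Hall→Exit (+1); total 1.
Path Hall→Lobby→Exit (+1); total 2.
Path Hall→StairA→Exit (+1); total 3.
Path Hall→C5→Exit (+1); total 4.
No residual Hall→Exit path; max flow = 4.
Certifying cut of size 4: {Hall→C5, Hall→Exit, Hall→Lobby, Hall→StairA}.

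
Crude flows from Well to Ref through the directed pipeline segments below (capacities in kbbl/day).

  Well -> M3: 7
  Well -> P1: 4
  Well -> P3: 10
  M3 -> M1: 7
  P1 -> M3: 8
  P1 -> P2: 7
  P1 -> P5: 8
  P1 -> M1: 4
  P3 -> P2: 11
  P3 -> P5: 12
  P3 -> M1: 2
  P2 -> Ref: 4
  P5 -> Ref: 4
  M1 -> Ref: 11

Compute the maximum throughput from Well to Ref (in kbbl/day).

19

Augment Well→M3→M1→Ref: bottleneck 7, flow now 7.
Augment Well→P1→P2→Ref: bottleneck 4, flow now 11.
Augment Well→P3→P5→Ref: bottleneck 4, flow now 15.
Augment Well→P3→M1→Ref: bottleneck 2, flow now 17.
Augment Well→P3→P2→P1→M1→Ref: bottleneck 2, flow now 19. (uses reverse residual edge)
No augmenting path remains; maximum flow = 19.
In the residual graph, reachable from Well: {Well, M3, P1, P3, P2, P5, M1}.
Min-cut edges: P2→Ref (4), P5→Ref (4), M1→Ref (11); capacity 4 + 4 + 11 = 19.
This cut is saturated, so no flow can exceed 19.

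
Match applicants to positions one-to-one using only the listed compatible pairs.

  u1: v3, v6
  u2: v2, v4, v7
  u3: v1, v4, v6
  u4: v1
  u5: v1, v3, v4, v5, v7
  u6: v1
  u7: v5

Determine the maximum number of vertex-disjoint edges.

Unit-capacity flow: source→left, listed edges, right→sink; max matching = max flow.
Augmenting path u1→v3 (+1); matched 1.
Augmenting path u2→v2 (+1); matched 2.
Augmenting path u3→v1 (+1); matched 3.
Augmenting path u5→v4 (+1); matched 4.
Augmenting path u7→v5 (+1); matched 5.
Augmenting path u4→v1→u3→v6 (+1); matched 6.
No augmenting path remains; maximum matching = 6.
König certificate: {u1, u2, u3, u5, u7, v1} is a vertex cover of size 6 (every listed pair touches it), so no matching can be larger.

6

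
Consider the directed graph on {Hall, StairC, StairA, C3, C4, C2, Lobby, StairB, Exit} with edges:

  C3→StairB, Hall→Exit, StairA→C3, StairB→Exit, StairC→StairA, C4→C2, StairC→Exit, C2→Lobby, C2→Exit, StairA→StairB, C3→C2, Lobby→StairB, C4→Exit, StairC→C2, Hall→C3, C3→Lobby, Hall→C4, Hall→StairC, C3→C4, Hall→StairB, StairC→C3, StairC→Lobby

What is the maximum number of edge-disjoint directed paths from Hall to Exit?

5

Assign every edge capacity 1; by Menger, the answer equals the max flow.
Path Hall→Exit (+1); total 1.
Path Hall→StairC→Exit (+1); total 2.
Path Hall→C4→Exit (+1); total 3.
Path Hall→StairB→Exit (+1); total 4.
Path Hall→C3→C2→Exit (+1); total 5.
No residual Hall→Exit path; max flow = 5.
Certifying cut of size 5: {Hall→C3, Hall→C4, Hall→Exit, Hall→StairB, Hall→StairC}.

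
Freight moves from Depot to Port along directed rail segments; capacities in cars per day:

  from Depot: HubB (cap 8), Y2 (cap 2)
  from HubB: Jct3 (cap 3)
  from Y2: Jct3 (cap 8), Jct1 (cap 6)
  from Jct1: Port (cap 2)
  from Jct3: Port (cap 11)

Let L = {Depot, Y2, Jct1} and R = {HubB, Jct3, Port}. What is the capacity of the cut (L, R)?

18

Edges leaving {Depot, Y2, Jct1}: Depot→HubB (8), Y2→Jct3 (8), Jct1→Port (2).
Cut capacity = 8 + 8 + 2 = 18.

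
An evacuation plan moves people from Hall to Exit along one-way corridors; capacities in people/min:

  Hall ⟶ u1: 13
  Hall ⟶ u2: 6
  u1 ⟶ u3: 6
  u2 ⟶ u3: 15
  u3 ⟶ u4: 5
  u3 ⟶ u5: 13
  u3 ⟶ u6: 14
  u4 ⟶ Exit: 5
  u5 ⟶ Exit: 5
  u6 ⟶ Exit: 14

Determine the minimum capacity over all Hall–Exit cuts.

Augment Hall→u1→u3→u4→Exit: bottleneck 5, flow now 5.
Augment Hall→u1→u3→u5→Exit: bottleneck 1, flow now 6.
Augment Hall→u2→u3→u5→Exit: bottleneck 4, flow now 10.
Augment Hall→u2→u3→u6→Exit: bottleneck 2, flow now 12.
No augmenting path remains; maximum flow = 12.
By max-flow min-cut, the minimum cut capacity equals the max flow.
In the residual graph, reachable from Hall: {Hall, u1}.
Min-cut edges: Hall→u2 (6), u1→u3 (6); capacity 6 + 6 = 12.

12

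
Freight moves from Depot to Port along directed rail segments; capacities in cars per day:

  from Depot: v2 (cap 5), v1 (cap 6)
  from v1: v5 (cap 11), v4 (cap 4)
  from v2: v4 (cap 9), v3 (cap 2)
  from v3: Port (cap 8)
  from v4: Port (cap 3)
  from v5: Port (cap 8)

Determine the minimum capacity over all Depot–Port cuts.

11

Augment Depot→v1→v4→Port: bottleneck 3, flow now 3.
Augment Depot→v1→v5→Port: bottleneck 3, flow now 6.
Augment Depot→v2→v3→Port: bottleneck 2, flow now 8.
Augment Depot→v2→v4→v1→v5→Port: bottleneck 3, flow now 11. (uses reverse residual edge)
No augmenting path remains; maximum flow = 11.
By max-flow min-cut, the minimum cut capacity equals the max flow.
In the residual graph, reachable from Depot: {Depot}.
Min-cut edges: Depot→v1 (6), Depot→v2 (5); capacity 6 + 5 = 11.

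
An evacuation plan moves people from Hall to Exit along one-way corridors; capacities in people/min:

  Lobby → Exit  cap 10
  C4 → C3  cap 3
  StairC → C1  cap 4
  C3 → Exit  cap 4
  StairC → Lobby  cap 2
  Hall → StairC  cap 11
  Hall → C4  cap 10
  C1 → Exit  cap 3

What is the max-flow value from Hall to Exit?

8

Augment Hall→StairC→C1→Exit: bottleneck 3, flow now 3.
Augment Hall→StairC→Lobby→Exit: bottleneck 2, flow now 5.
Augment Hall→C4→C3→Exit: bottleneck 3, flow now 8.
No augmenting path remains; maximum flow = 8.
In the residual graph, reachable from Hall: {Hall, StairC, C4, C1}.
Min-cut edges: StairC→Lobby (2), C4→C3 (3), C1→Exit (3); capacity 2 + 3 + 3 = 8.
This cut is saturated, so no flow can exceed 8.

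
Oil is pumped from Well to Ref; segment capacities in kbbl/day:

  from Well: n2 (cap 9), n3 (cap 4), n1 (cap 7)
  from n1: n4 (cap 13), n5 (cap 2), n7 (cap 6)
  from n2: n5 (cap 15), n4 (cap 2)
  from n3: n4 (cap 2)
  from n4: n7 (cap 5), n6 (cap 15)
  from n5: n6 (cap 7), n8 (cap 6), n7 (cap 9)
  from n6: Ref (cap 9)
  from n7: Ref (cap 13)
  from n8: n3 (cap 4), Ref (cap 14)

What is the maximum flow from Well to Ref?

Augment Well→n1→n7→Ref: bottleneck 6, flow now 6.
Augment Well→n1→n4→n6→Ref: bottleneck 1, flow now 7.
Augment Well→n2→n4→n6→Ref: bottleneck 2, flow now 9.
Augment Well→n2→n5→n6→Ref: bottleneck 6, flow now 15.
Augment Well→n2→n5→n7→Ref: bottleneck 1, flow now 16.
Augment Well→n3→n4→n7→Ref: bottleneck 2, flow now 18.
No augmenting path remains; maximum flow = 18.
In the residual graph, reachable from Well: {Well, n3}.
Min-cut edges: Well→n1 (7), Well→n2 (9), n3→n4 (2); capacity 7 + 9 + 2 = 18.
This cut is saturated, so no flow can exceed 18.

18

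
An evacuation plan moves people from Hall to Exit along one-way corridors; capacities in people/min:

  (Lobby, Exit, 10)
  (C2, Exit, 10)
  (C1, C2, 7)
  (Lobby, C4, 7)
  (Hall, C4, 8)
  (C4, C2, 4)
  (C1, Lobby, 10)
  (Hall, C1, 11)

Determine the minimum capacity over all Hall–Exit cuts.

Augment Hall→C1→Lobby→Exit: bottleneck 10, flow now 10.
Augment Hall→C1→C2→Exit: bottleneck 1, flow now 11.
Augment Hall→C4→C2→Exit: bottleneck 4, flow now 15.
No augmenting path remains; maximum flow = 15.
By max-flow min-cut, the minimum cut capacity equals the max flow.
In the residual graph, reachable from Hall: {Hall, C4}.
Min-cut edges: Hall→C1 (11), C4→C2 (4); capacity 11 + 4 = 15.

15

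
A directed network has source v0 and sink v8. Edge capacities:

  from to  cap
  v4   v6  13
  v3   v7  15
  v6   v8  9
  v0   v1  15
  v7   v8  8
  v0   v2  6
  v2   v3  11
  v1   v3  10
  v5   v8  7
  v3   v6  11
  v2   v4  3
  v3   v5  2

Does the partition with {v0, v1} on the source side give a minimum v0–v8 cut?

Yes — it is a minimum cut (capacity 16).

Given cut capacity: 6 + 10 = 16.
Augment v0→v1→v3→v5→v8: bottleneck 2, flow now 2.
Augment v0→v1→v3→v6→v8: bottleneck 8, flow now 10.
Augment v0→v2→v3→v6→v8: bottleneck 1, flow now 11.
Augment v0→v2→v3→v7→v8: bottleneck 5, flow now 16.
No augmenting path remains; maximum flow = 16.
Cut capacity 16 equals the max flow, so it is a minimum cut.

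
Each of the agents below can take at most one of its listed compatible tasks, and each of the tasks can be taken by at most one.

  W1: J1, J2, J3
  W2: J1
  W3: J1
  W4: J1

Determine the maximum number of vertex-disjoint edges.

2

Unit-capacity flow: source→left, listed edges, right→sink; max matching = max flow.
Augmenting path W1→J1 (+1); matched 1.
Augmenting path W2→J1→W1→J2 (+1); matched 2.
No augmenting path remains; maximum matching = 2.
König certificate: {W1, J1} is a vertex cover of size 2 (every listed pair touches it), so no matching can be larger.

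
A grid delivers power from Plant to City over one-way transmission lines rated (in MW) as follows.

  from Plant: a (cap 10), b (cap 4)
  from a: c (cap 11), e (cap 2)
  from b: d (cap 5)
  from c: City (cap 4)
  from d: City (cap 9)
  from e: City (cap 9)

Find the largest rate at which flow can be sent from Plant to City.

Augment Plant→a→c→City: bottleneck 4, flow now 4.
Augment Plant→a→e→City: bottleneck 2, flow now 6.
Augment Plant→b→d→City: bottleneck 4, flow now 10.
No augmenting path remains; maximum flow = 10.
In the residual graph, reachable from Plant: {Plant, a, c}.
Min-cut edges: Plant→b (4), a→e (2), c→City (4); capacity 4 + 2 + 4 = 10.
This cut is saturated, so no flow can exceed 10.

10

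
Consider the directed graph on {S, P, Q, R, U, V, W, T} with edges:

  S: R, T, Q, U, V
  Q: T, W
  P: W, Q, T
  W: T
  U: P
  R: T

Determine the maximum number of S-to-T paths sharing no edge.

Assign every edge capacity 1; by Menger, the answer equals the max flow.
Path S→T (+1); total 1.
Path S→Q→T (+1); total 2.
Path S→R→T (+1); total 3.
Path S→U→P→T (+1); total 4.
No residual S→T path; max flow = 4.
Certifying cut of size 4: {S→Q, S→R, S→T, S→U}.

4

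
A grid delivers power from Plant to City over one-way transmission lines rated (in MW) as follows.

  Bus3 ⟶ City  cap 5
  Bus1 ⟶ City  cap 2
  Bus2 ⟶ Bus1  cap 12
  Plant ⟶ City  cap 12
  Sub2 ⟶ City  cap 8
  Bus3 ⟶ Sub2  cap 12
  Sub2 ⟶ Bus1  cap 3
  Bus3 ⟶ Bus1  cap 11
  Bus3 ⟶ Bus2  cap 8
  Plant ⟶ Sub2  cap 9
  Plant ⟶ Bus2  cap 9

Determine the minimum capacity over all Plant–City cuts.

Augment Plant→City: bottleneck 12, flow now 12.
Augment Plant→Sub2→City: bottleneck 8, flow now 20.
Augment Plant→Bus2→Bus1→City: bottleneck 2, flow now 22.
No augmenting path remains; maximum flow = 22.
By max-flow min-cut, the minimum cut capacity equals the max flow.
In the residual graph, reachable from Plant: {Plant, Bus2, Sub2, Bus1}.
Min-cut edges: Plant→City (12), Sub2→City (8), Bus1→City (2); capacity 12 + 8 + 2 = 22.

22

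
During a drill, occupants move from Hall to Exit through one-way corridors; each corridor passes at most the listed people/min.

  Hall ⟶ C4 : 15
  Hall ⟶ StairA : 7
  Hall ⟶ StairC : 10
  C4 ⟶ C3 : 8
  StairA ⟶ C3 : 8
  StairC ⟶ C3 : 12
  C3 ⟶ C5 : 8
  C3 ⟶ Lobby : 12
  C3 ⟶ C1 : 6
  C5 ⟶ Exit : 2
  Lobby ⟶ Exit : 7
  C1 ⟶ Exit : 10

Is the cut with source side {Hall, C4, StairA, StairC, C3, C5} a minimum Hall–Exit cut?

No — its capacity is 20, but the minimum cut has capacity 15.

Given cut capacity: 12 + 6 + 2 = 20.
Augment Hall→C4→C3→C5→Exit: bottleneck 2, flow now 2.
Augment Hall→C4→C3→Lobby→Exit: bottleneck 6, flow now 8.
Augment Hall→StairA→C3→Lobby→Exit: bottleneck 1, flow now 9.
Augment Hall→StairA→C3→C1→Exit: bottleneck 6, flow now 15.
No augmenting path remains; maximum flow = 15.
In the residual graph, reachable from Hall: {Hall, C4, StairA, StairC, C3, C5, Lobby}.
Min-cut edges: C3→C1 (6), C5→Exit (2), Lobby→Exit (7); capacity 6 + 2 + 7 = 15.
Cut capacity 20 exceeds the max flow 15, so it is not minimum.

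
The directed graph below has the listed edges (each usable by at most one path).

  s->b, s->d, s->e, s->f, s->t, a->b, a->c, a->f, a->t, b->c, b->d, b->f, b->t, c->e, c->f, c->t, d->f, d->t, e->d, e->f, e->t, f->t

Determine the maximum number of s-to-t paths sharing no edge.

5

Assign every edge capacity 1; by Menger, the answer equals the max flow.
Path s→t (+1); total 1.
Path s→b→t (+1); total 2.
Path s→d→t (+1); total 3.
Path s→e→t (+1); total 4.
Path s→f→t (+1); total 5.
No residual s→t path; max flow = 5.
Certifying cut of size 5: {s→b, s→d, s→e, s→f, s→t}.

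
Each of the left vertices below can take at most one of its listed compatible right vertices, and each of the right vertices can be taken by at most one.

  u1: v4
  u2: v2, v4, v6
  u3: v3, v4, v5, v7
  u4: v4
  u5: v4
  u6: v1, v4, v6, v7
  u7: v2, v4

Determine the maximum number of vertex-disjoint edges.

Unit-capacity flow: source→left, listed edges, right→sink; max matching = max flow.
Augmenting path u1→v4 (+1); matched 1.
Augmenting path u2→v2 (+1); matched 2.
Augmenting path u3→v3 (+1); matched 3.
Augmenting path u6→v1 (+1); matched 4.
Augmenting path u7→v2→u2→v6 (+1); matched 5.
No augmenting path remains; maximum matching = 5.
König certificate: {u2, u3, u6, u7, v4} is a vertex cover of size 5 (every listed pair touches it), so no matching can be larger.

5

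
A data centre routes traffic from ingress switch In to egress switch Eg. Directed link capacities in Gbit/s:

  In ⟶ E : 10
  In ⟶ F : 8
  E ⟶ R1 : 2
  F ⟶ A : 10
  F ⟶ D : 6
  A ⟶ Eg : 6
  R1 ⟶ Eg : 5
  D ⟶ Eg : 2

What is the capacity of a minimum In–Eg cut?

Augment In→E→R1→Eg: bottleneck 2, flow now 2.
Augment In→F→A→Eg: bottleneck 6, flow now 8.
Augment In→F→D→Eg: bottleneck 2, flow now 10.
No augmenting path remains; maximum flow = 10.
By max-flow min-cut, the minimum cut capacity equals the max flow.
In the residual graph, reachable from In: {In, E}.
Min-cut edges: In→F (8), E→R1 (2); capacity 8 + 2 = 10.

10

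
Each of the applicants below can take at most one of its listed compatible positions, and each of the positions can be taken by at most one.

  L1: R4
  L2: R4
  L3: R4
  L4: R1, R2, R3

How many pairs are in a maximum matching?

2

Unit-capacity flow: source→left, listed edges, right→sink; max matching = max flow.
Augmenting path L1→R4 (+1); matched 1.
Augmenting path L4→R1 (+1); matched 2.
No augmenting path remains; maximum matching = 2.
König certificate: {L4, R4} is a vertex cover of size 2 (every listed pair touches it), so no matching can be larger.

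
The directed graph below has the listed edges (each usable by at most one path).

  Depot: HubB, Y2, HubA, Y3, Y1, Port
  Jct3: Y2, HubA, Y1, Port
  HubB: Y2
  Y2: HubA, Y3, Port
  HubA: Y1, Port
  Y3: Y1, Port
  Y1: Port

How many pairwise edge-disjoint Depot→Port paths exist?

Assign every edge capacity 1; by Menger, the answer equals the max flow.
Path Depot→Port (+1); total 1.
Path Depot→Y2→Port (+1); total 2.
Path Depot→HubA→Port (+1); total 3.
Path Depot→Y3→Port (+1); total 4.
Path Depot→Y1→Port (+1); total 5.
No residual Depot→Port path; max flow = 5.
Certifying cut of size 5: {Depot→Port, HubA→Port, Y1→Port, Y2→Port, Y3→Port}.

5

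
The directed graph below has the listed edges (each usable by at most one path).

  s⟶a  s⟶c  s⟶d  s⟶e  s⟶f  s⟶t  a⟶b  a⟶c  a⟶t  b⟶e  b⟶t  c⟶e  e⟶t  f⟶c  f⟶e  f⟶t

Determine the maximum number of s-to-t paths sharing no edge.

Assign every edge capacity 1; by Menger, the answer equals the max flow.
Path s→t (+1); total 1.
Path s→a→t (+1); total 2.
Path s→e→t (+1); total 3.
Path s→f→t (+1); total 4.
No residual s→t path; max flow = 4.
Certifying cut of size 4: {e→t, s→a, s→f, s→t}.

4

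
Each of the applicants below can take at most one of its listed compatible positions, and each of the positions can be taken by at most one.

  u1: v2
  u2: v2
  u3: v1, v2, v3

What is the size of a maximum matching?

2

Unit-capacity flow: source→left, listed edges, right→sink; max matching = max flow.
Augmenting path u1→v2 (+1); matched 1.
Augmenting path u3→v1 (+1); matched 2.
No augmenting path remains; maximum matching = 2.
König certificate: {u3, v2} is a vertex cover of size 2 (every listed pair touches it), so no matching can be larger.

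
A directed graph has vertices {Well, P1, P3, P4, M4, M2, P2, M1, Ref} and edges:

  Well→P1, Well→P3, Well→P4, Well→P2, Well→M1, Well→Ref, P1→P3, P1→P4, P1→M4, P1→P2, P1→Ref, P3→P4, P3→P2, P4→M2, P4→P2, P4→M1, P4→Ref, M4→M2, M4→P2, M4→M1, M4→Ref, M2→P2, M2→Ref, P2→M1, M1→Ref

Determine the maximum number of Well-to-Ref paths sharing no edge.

5

Assign every edge capacity 1; by Menger, the answer equals the max flow.
Path Well→Ref (+1); total 1.
Path Well→P1→Ref (+1); total 2.
Path Well→P4→Ref (+1); total 3.
Path Well→M1→Ref (+1); total 4.
Path Well→P3→P4→M2→Ref (+1); total 5.
No residual Well→Ref path; max flow = 5.
Certifying cut of size 5: {M1→Ref, Well→P1, Well→P3, Well→P4, Well→Ref}.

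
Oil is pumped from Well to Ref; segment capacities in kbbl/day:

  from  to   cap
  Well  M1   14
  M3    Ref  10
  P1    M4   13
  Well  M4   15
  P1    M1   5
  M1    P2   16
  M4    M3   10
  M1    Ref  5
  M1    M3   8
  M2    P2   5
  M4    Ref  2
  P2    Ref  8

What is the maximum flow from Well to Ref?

Augment Well→M4→Ref: bottleneck 2, flow now 2.
Augment Well→M1→Ref: bottleneck 5, flow now 7.
Augment Well→M4→M3→Ref: bottleneck 10, flow now 17.
Augment Well→M1→P2→Ref: bottleneck 8, flow now 25.
No augmenting path remains; maximum flow = 25.
In the residual graph, reachable from Well: {Well, M4, M1, P2, M3}.
Min-cut edges: M4→Ref (2), M1→Ref (5), P2→Ref (8), M3→Ref (10); capacity 2 + 5 + 8 + 10 = 25.
This cut is saturated, so no flow can exceed 25.

25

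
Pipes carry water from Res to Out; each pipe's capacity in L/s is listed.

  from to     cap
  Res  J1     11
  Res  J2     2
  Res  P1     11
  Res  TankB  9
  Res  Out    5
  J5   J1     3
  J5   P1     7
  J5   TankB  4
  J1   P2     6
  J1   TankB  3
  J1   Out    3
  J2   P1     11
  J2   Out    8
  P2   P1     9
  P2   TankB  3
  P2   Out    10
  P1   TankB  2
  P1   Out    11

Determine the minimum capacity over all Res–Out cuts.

Augment Res→Out: bottleneck 5, flow now 5.
Augment Res→J1→Out: bottleneck 3, flow now 8.
Augment Res→J2→Out: bottleneck 2, flow now 10.
Augment Res→P1→Out: bottleneck 11, flow now 21.
Augment Res→J1→P2→Out: bottleneck 6, flow now 27.
No augmenting path remains; maximum flow = 27.
By max-flow min-cut, the minimum cut capacity equals the max flow.
In the residual graph, reachable from Res: {Res, J1, TankB}.
Min-cut edges: Res→J2 (2), Res→P1 (11), Res→Out (5), J1→P2 (6), J1→Out (3); capacity 2 + 11 + 5 + 6 + 3 = 27.

27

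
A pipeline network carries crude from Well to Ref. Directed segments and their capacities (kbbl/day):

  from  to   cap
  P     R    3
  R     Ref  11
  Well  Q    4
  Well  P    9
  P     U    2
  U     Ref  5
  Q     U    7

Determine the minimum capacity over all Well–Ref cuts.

Augment Well→P→R→Ref: bottleneck 3, flow now 3.
Augment Well→P→U→Ref: bottleneck 2, flow now 5.
Augment Well→Q→U→Ref: bottleneck 3, flow now 8.
No augmenting path remains; maximum flow = 8.
By max-flow min-cut, the minimum cut capacity equals the max flow.
In the residual graph, reachable from Well: {Well, P, Q, U}.
Min-cut edges: P→R (3), U→Ref (5); capacity 3 + 5 = 8.

8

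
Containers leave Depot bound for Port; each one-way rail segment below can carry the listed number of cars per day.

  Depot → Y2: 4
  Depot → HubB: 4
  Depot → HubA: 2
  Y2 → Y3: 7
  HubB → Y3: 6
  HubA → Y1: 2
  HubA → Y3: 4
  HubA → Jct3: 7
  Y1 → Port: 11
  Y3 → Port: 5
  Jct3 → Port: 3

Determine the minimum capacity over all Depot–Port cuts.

7

Augment Depot→Y2→Y3→Port: bottleneck 4, flow now 4.
Augment Depot→HubB→Y3→Port: bottleneck 1, flow now 5.
Augment Depot→HubA→Y1→Port: bottleneck 2, flow now 7.
No augmenting path remains; maximum flow = 7.
By max-flow min-cut, the minimum cut capacity equals the max flow.
In the residual graph, reachable from Depot: {Depot, Y2, HubB, Y3}.
Min-cut edges: Depot→HubA (2), Y3→Port (5); capacity 2 + 5 = 7.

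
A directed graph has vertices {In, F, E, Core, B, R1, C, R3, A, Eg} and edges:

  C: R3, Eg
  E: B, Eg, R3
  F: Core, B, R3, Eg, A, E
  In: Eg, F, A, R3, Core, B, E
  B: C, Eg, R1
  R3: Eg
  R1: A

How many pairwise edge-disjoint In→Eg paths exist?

5

Assign every edge capacity 1; by Menger, the answer equals the max flow.
Path In→Eg (+1); total 1.
Path In→F→Eg (+1); total 2.
Path In→E→Eg (+1); total 3.
Path In→B→Eg (+1); total 4.
Path In→R3→Eg (+1); total 5.
No residual In→Eg path; max flow = 5.
Certifying cut of size 5: {In→B, In→E, In→Eg, In→F, In→R3}.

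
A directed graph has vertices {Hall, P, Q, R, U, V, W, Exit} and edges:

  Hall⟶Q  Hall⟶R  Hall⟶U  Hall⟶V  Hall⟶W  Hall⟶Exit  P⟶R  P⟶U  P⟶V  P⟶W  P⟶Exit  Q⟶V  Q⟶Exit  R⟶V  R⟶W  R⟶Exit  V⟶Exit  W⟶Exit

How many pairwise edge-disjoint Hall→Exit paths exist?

5

Assign every edge capacity 1; by Menger, the answer equals the max flow.
Path Hall→Exit (+1); total 1.
Path Hall→Q→Exit (+1); total 2.
Path Hall→R→Exit (+1); total 3.
Path Hall→V→Exit (+1); total 4.
Path Hall→W→Exit (+1); total 5.
No residual Hall→Exit path; max flow = 5.
Certifying cut of size 5: {Hall→Exit, Hall→Q, Hall→R, Hall→V, Hall→W}.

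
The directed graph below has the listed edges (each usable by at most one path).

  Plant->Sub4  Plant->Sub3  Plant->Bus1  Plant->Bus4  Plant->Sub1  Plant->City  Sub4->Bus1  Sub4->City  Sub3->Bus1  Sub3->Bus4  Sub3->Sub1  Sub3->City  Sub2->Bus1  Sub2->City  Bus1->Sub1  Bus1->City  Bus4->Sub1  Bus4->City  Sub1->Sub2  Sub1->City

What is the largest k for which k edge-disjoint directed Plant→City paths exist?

Assign every edge capacity 1; by Menger, the answer equals the max flow.
Path Plant→City (+1); total 1.
Path Plant→Sub4→City (+1); total 2.
Path Plant→Sub3→City (+1); total 3.
Path Plant→Bus1→City (+1); total 4.
Path Plant→Bus4→City (+1); total 5.
Path Plant→Sub1→City (+1); total 6.
No residual Plant→City path; max flow = 6.
Certifying cut of size 6: {Plant→Bus1, Plant→Bus4, Plant→City, Plant→Sub1, Plant→Sub3, Plant→Sub4}.

6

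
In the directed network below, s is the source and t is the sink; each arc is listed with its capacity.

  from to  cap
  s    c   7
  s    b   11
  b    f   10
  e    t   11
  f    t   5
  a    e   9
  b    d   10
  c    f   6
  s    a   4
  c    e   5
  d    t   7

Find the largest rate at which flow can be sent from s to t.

Augment s→a→e→t: bottleneck 4, flow now 4.
Augment s→b→d→t: bottleneck 7, flow now 11.
Augment s→b→f→t: bottleneck 4, flow now 15.
Augment s→c→e→t: bottleneck 5, flow now 20.
Augment s→c→f→t: bottleneck 1, flow now 21.
No augmenting path remains; maximum flow = 21.
In the residual graph, reachable from s: {s, b, c, d, f}.
Min-cut edges: s→a (4), c→e (5), d→t (7), f→t (5); capacity 4 + 5 + 7 + 5 = 21.
This cut is saturated, so no flow can exceed 21.

21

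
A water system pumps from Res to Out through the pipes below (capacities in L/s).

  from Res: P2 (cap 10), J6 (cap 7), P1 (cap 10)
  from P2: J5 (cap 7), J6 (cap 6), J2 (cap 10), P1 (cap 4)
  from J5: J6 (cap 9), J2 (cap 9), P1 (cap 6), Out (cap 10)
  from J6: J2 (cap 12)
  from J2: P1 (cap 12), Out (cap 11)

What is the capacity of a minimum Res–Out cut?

Augment Res→P2→J5→Out: bottleneck 7, flow now 7.
Augment Res→P2→J2→Out: bottleneck 3, flow now 10.
Augment Res→J6→J2→Out: bottleneck 7, flow now 17.
No augmenting path remains; maximum flow = 17.
By max-flow min-cut, the minimum cut capacity equals the max flow.
In the residual graph, reachable from Res: {Res, P1}.
Min-cut edges: Res→P2 (10), Res→J6 (7); capacity 10 + 7 = 17.

17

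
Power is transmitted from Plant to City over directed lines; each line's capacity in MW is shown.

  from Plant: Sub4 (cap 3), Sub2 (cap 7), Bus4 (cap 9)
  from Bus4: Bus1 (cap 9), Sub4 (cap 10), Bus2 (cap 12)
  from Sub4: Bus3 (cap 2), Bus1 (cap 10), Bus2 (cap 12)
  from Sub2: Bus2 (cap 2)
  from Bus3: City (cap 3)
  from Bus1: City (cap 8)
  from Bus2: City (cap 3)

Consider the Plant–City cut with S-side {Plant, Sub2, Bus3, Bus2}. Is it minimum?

Given cut capacity: 9 + 3 + 3 + 3 = 18.
Augment Plant→Bus4→Bus1→City: bottleneck 8, flow now 8.
Augment Plant→Bus4→Bus2→City: bottleneck 1, flow now 9.
Augment Plant→Sub4→Bus3→City: bottleneck 2, flow now 11.
Augment Plant→Sub4→Bus2→City: bottleneck 1, flow now 12.
Augment Plant→Sub2→Bus2→City: bottleneck 1, flow now 13.
No augmenting path remains; maximum flow = 13.
In the residual graph, reachable from Plant: {Plant, Bus4, Sub4, Sub2, Bus1, Bus2}.
Min-cut edges: Sub4→Bus3 (2), Bus1→City (8), Bus2→City (3); capacity 2 + 8 + 3 = 13.
Cut capacity 18 exceeds the max flow 13, so it is not minimum.

No — its capacity is 18, but the minimum cut has capacity 13.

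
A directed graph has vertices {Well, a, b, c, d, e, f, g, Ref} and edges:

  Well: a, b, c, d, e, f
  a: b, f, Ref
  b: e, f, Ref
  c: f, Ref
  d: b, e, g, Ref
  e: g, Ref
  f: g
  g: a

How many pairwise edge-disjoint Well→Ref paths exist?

Assign every edge capacity 1; by Menger, the answer equals the max flow.
Path Well→a→Ref (+1); total 1.
Path Well→b→Ref (+1); total 2.
Path Well→c→Ref (+1); total 3.
Path Well→d→Ref (+1); total 4.
Path Well→e→Ref (+1); total 5.
No residual Well→Ref path; max flow = 5.
Certifying cut of size 5: {Well→c, Well→d, a→Ref, b→Ref, e→Ref}.

5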